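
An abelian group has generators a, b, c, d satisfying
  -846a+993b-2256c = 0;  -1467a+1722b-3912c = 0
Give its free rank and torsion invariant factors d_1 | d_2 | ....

rank_ℚ(R)=2; free=4−2=2
SNF(R) diag = [3, 9] → torsion [3, 9]

Answer: M ≅ ℤ^2 ⊕ ℤ/3 ⊕ ℤ/9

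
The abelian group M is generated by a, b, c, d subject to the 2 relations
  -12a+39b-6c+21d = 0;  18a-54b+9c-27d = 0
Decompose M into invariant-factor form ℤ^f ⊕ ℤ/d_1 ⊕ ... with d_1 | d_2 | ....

Answer: M ≅ ℤ^2 ⊕ ℤ/3 ⊕ ℤ/9

Derivation:
rank_ℚ(R)=2; free=4−2=2
SNF(R) diag = [3, 9] → torsion [3, 9]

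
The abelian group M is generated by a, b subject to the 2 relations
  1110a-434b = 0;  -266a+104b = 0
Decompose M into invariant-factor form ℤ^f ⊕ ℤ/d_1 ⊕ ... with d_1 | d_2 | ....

rank_ℚ(R)=2; free=2−2=0
SNF(R) diag = [2, 2] → torsion [2, 2]

Answer: M ≅ ℤ/2 ⊕ ℤ/2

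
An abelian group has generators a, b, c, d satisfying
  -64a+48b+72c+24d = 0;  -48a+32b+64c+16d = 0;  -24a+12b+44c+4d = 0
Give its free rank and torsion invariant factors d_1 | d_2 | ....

Answer: M ≅ ℤ^1 ⊕ ℤ/4 ⊕ ℤ/8 ⊕ ℤ/16

Derivation:
rank_ℚ(R)=3; free=4−3=1
SNF(R) diag = [4, 8, 16] → torsion [4, 8, 16]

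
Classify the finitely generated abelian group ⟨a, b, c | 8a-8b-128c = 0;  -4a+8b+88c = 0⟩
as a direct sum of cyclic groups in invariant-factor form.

Answer: M ≅ ℤ^1 ⊕ ℤ/4 ⊕ ℤ/8

Derivation:
rank_ℚ(R)=2; free=3−2=1
SNF(R) diag = [4, 8] → torsion [4, 8]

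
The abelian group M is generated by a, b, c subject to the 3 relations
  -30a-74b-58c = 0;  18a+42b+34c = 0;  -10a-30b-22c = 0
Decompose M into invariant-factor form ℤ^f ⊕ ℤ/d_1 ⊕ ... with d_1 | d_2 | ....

rank_ℚ(R)=3; free=3−3=0
SNF(R) diag = [2, 4, 8] → torsion [2, 4, 8]

Answer: M ≅ ℤ/2 ⊕ ℤ/4 ⊕ ℤ/8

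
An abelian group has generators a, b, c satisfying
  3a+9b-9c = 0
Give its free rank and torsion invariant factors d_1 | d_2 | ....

Answer: M ≅ ℤ^2 ⊕ ℤ/3

Derivation:
rank_ℚ(R)=1; free=3−1=2
SNF(R) diag = [3] → torsion [3]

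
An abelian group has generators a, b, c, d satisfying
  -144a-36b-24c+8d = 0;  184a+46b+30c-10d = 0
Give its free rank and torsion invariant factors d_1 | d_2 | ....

Answer: M ≅ ℤ^2 ⊕ ℤ/2 ⊕ ℤ/4

Derivation:
rank_ℚ(R)=2; free=4−2=2
SNF(R) diag = [2, 4] → torsion [2, 4]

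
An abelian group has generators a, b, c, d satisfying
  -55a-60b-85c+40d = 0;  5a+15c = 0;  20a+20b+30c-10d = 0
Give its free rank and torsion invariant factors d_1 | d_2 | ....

Answer: M ≅ ℤ^1 ⊕ ℤ/5 ⊕ ℤ/10 ⊕ ℤ/20

Derivation:
rank_ℚ(R)=3; free=4−3=1
SNF(R) diag = [5, 10, 20] → torsion [5, 10, 20]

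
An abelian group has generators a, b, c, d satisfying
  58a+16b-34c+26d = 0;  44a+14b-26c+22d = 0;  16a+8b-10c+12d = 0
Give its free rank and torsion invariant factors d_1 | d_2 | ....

Answer: M ≅ ℤ^1 ⊕ ℤ/2 ⊕ ℤ/2 ⊕ ℤ/6

Derivation:
rank_ℚ(R)=3; free=4−3=1
SNF(R) diag = [2, 2, 6] → torsion [2, 2, 6]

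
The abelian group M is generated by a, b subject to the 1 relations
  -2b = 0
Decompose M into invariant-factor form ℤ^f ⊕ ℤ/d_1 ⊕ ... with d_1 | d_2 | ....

Answer: M ≅ ℤ^1 ⊕ ℤ/2

Derivation:
rank_ℚ(R)=1; free=2−1=1
SNF(R) diag = [2] → torsion [2]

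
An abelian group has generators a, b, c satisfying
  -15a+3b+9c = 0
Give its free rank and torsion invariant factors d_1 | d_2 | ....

rank_ℚ(R)=1; free=3−1=2
SNF(R) diag = [3] → torsion [3]

Answer: M ≅ ℤ^2 ⊕ ℤ/3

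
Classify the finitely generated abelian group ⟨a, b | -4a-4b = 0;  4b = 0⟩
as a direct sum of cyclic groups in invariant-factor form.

rank_ℚ(R)=2; free=2−2=0
SNF(R) diag = [4, 4] → torsion [4, 4]

Answer: M ≅ ℤ/4 ⊕ ℤ/4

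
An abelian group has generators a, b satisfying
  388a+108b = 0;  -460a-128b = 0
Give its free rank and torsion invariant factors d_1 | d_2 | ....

rank_ℚ(R)=2; free=2−2=0
SNF(R) diag = [4, 4] → torsion [4, 4]

Answer: M ≅ ℤ/4 ⊕ ℤ/4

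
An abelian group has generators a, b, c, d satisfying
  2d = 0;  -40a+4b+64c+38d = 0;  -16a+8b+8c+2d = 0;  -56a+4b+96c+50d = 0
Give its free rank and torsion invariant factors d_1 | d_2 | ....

rank_ℚ(R)=4; free=4−4=0
SNF(R) diag = [2, 4, 8, 16] → torsion [2, 4, 8, 16]

Answer: M ≅ ℤ/2 ⊕ ℤ/4 ⊕ ℤ/8 ⊕ ℤ/16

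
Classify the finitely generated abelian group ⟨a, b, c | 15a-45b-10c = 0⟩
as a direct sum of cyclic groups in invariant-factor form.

rank_ℚ(R)=1; free=3−1=2
SNF(R) diag = [5] → torsion [5]

Answer: M ≅ ℤ^2 ⊕ ℤ/5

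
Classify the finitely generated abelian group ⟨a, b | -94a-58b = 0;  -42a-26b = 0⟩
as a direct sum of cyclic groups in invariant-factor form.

Answer: M ≅ ℤ/2 ⊕ ℤ/4

Derivation:
rank_ℚ(R)=2; free=2−2=0
SNF(R) diag = [2, 4] → torsion [2, 4]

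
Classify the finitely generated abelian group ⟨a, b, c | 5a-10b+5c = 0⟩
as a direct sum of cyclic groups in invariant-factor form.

Answer: M ≅ ℤ^2 ⊕ ℤ/5

Derivation:
rank_ℚ(R)=1; free=3−1=2
SNF(R) diag = [5] → torsion [5]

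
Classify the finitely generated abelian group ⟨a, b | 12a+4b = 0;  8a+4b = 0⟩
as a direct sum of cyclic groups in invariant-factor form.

rank_ℚ(R)=2; free=2−2=0
SNF(R) diag = [4, 4] → torsion [4, 4]

Answer: M ≅ ℤ/4 ⊕ ℤ/4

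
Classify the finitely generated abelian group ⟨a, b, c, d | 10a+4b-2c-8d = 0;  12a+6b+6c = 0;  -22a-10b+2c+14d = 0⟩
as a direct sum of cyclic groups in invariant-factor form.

rank_ℚ(R)=3; free=4−3=1
SNF(R) diag = [2, 6, 6] → torsion [2, 6, 6]

Answer: M ≅ ℤ^1 ⊕ ℤ/2 ⊕ ℤ/6 ⊕ ℤ/6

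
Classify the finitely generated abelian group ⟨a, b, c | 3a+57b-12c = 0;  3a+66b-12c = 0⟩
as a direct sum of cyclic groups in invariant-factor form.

rank_ℚ(R)=2; free=3−2=1
SNF(R) diag = [3, 9] → torsion [3, 9]

Answer: M ≅ ℤ^1 ⊕ ℤ/3 ⊕ ℤ/9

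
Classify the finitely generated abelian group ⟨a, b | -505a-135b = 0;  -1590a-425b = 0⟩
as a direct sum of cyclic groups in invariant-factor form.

rank_ℚ(R)=2; free=2−2=0
SNF(R) diag = [5, 5] → torsion [5, 5]

Answer: M ≅ ℤ/5 ⊕ ℤ/5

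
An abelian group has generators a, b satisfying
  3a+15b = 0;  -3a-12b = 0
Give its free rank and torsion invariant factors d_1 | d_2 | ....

rank_ℚ(R)=2; free=2−2=0
SNF(R) diag = [3, 3] → torsion [3, 3]

Answer: M ≅ ℤ/3 ⊕ ℤ/3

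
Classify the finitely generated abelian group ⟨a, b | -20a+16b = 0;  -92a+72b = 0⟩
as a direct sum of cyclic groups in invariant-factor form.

rank_ℚ(R)=2; free=2−2=0
SNF(R) diag = [4, 8] → torsion [4, 8]

Answer: M ≅ ℤ/4 ⊕ ℤ/8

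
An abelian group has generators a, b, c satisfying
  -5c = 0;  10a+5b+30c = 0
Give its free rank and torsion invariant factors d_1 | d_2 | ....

rank_ℚ(R)=2; free=3−2=1
SNF(R) diag = [5, 5] → torsion [5, 5]

Answer: M ≅ ℤ^1 ⊕ ℤ/5 ⊕ ℤ/5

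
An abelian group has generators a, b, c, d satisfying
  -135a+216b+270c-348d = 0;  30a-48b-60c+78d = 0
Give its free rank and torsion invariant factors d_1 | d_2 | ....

Answer: M ≅ ℤ^2 ⊕ ℤ/3 ⊕ ℤ/6

Derivation:
rank_ℚ(R)=2; free=4−2=2
SNF(R) diag = [3, 6] → torsion [3, 6]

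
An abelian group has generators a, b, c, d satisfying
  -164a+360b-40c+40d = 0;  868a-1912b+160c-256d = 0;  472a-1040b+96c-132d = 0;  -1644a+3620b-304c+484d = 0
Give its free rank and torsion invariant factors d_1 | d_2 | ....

rank_ℚ(R)=4; free=4−4=0
SNF(R) diag = [4, 4, 12, 24] → torsion [4, 4, 12, 24]

Answer: M ≅ ℤ/4 ⊕ ℤ/4 ⊕ ℤ/12 ⊕ ℤ/24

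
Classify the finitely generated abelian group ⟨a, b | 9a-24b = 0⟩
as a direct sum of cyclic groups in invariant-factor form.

Answer: M ≅ ℤ^1 ⊕ ℤ/3

Derivation:
rank_ℚ(R)=1; free=2−1=1
SNF(R) diag = [3] → torsion [3]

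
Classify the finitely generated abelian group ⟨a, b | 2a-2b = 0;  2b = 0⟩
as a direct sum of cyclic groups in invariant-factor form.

Answer: M ≅ ℤ/2 ⊕ ℤ/2

Derivation:
rank_ℚ(R)=2; free=2−2=0
SNF(R) diag = [2, 2] → torsion [2, 2]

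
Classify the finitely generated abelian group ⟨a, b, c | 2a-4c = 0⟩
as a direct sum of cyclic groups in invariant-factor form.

rank_ℚ(R)=1; free=3−1=2
SNF(R) diag = [2] → torsion [2]

Answer: M ≅ ℤ^2 ⊕ ℤ/2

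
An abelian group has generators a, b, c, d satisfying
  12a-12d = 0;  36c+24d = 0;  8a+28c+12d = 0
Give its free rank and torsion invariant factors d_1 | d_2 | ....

rank_ℚ(R)=3; free=4−3=1
SNF(R) diag = [4, 12, 12] → torsion [4, 12, 12]

Answer: M ≅ ℤ^1 ⊕ ℤ/4 ⊕ ℤ/12 ⊕ ℤ/12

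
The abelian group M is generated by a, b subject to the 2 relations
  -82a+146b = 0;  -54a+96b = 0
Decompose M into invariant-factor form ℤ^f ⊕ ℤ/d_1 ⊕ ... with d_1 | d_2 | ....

Answer: M ≅ ℤ/2 ⊕ ℤ/6

Derivation:
rank_ℚ(R)=2; free=2−2=0
SNF(R) diag = [2, 6] → torsion [2, 6]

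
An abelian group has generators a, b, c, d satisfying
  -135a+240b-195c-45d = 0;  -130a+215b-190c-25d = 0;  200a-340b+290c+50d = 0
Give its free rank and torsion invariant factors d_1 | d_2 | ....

rank_ℚ(R)=3; free=4−3=1
SNF(R) diag = [5, 15, 30] → torsion [5, 15, 30]

Answer: M ≅ ℤ^1 ⊕ ℤ/5 ⊕ ℤ/15 ⊕ ℤ/30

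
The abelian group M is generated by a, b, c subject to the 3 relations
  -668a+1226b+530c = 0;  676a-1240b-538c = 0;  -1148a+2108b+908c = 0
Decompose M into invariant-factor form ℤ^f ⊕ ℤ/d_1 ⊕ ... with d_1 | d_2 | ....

Answer: M ≅ ℤ/2 ⊕ ℤ/6 ⊕ ℤ/12

Derivation:
rank_ℚ(R)=3; free=3−3=0
SNF(R) diag = [2, 6, 12] → torsion [2, 6, 12]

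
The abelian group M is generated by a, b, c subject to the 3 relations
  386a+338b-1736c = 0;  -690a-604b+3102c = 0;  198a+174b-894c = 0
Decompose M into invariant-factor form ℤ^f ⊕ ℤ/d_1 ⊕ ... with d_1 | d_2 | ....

rank_ℚ(R)=3; free=3−3=0
SNF(R) diag = [2, 2, 6] → torsion [2, 2, 6]

Answer: M ≅ ℤ/2 ⊕ ℤ/2 ⊕ ℤ/6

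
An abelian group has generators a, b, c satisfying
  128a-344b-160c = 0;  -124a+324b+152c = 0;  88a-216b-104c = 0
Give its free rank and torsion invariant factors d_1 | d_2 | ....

rank_ℚ(R)=3; free=3−3=0
SNF(R) diag = [4, 8, 24] → torsion [4, 8, 24]

Answer: M ≅ ℤ/4 ⊕ ℤ/8 ⊕ ℤ/24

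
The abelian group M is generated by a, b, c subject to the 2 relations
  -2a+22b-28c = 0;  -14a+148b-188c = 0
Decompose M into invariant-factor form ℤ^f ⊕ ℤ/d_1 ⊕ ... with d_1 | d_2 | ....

rank_ℚ(R)=2; free=3−2=1
SNF(R) diag = [2, 2] → torsion [2, 2]

Answer: M ≅ ℤ^1 ⊕ ℤ/2 ⊕ ℤ/2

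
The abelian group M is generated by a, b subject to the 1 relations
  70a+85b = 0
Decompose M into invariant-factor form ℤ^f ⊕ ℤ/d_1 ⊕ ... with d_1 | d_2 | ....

rank_ℚ(R)=1; free=2−1=1
SNF(R) diag = [5] → torsion [5]

Answer: M ≅ ℤ^1 ⊕ ℤ/5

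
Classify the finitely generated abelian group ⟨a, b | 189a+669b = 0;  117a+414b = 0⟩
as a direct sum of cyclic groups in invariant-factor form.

rank_ℚ(R)=2; free=2−2=0
SNF(R) diag = [3, 9] → torsion [3, 9]

Answer: M ≅ ℤ/3 ⊕ ℤ/9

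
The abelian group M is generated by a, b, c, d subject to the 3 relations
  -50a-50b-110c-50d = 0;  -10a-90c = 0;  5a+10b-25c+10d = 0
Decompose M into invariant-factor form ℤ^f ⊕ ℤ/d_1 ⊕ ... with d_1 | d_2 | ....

rank_ℚ(R)=3; free=4−3=1
SNF(R) diag = [5, 10, 20] → torsion [5, 10, 20]

Answer: M ≅ ℤ^1 ⊕ ℤ/5 ⊕ ℤ/10 ⊕ ℤ/20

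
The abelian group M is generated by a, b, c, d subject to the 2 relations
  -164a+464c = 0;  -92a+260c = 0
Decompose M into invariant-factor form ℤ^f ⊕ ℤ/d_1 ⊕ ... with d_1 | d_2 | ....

rank_ℚ(R)=2; free=4−2=2
SNF(R) diag = [4, 12] → torsion [4, 12]

Answer: M ≅ ℤ^2 ⊕ ℤ/4 ⊕ ℤ/12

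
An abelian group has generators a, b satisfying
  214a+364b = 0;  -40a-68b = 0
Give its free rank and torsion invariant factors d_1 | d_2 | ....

Answer: M ≅ ℤ/2 ⊕ ℤ/4

Derivation:
rank_ℚ(R)=2; free=2−2=0
SNF(R) diag = [2, 4] → torsion [2, 4]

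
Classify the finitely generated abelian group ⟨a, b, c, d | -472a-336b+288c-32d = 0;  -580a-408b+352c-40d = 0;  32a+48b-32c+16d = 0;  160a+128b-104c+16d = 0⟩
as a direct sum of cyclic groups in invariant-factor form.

rank_ℚ(R)=4; free=4−4=0
SNF(R) diag = [4, 8, 16, 16] → torsion [4, 8, 16, 16]

Answer: M ≅ ℤ/4 ⊕ ℤ/8 ⊕ ℤ/16 ⊕ ℤ/16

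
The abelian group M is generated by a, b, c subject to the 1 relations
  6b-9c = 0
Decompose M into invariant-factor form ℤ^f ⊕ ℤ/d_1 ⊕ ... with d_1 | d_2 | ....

Answer: M ≅ ℤ^2 ⊕ ℤ/3

Derivation:
rank_ℚ(R)=1; free=3−1=2
SNF(R) diag = [3] → torsion [3]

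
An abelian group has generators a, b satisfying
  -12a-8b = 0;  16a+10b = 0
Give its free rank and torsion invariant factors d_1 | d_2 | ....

rank_ℚ(R)=2; free=2−2=0
SNF(R) diag = [2, 4] → torsion [2, 4]

Answer: M ≅ ℤ/2 ⊕ ℤ/4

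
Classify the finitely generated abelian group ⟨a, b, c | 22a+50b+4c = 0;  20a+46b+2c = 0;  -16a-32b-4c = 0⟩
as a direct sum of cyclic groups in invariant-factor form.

Answer: M ≅ ℤ/2 ⊕ ℤ/6 ⊕ ℤ/12

Derivation:
rank_ℚ(R)=3; free=3−3=0
SNF(R) diag = [2, 6, 12] → torsion [2, 6, 12]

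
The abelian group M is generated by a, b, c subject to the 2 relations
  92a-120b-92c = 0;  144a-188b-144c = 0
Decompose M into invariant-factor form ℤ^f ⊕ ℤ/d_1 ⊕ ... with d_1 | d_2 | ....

rank_ℚ(R)=2; free=3−2=1
SNF(R) diag = [4, 4] → torsion [4, 4]

Answer: M ≅ ℤ^1 ⊕ ℤ/4 ⊕ ℤ/4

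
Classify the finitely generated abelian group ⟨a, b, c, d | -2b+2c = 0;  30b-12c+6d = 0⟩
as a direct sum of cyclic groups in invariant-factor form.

rank_ℚ(R)=2; free=4−2=2
SNF(R) diag = [2, 6] → torsion [2, 6]

Answer: M ≅ ℤ^2 ⊕ ℤ/2 ⊕ ℤ/6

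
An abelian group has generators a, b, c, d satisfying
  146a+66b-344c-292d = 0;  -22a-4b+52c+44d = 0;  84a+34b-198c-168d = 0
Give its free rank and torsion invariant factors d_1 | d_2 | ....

Answer: M ≅ ℤ^1 ⊕ ℤ/2 ⊕ ℤ/2 ⊕ ℤ/6

Derivation:
rank_ℚ(R)=3; free=4−3=1
SNF(R) diag = [2, 2, 6] → torsion [2, 2, 6]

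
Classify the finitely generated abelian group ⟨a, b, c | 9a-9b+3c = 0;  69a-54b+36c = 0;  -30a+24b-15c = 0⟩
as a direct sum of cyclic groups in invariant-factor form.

Answer: M ≅ ℤ/3 ⊕ ℤ/3 ⊕ ℤ/3

Derivation:
rank_ℚ(R)=3; free=3−3=0
SNF(R) diag = [3, 3, 3] → torsion [3, 3, 3]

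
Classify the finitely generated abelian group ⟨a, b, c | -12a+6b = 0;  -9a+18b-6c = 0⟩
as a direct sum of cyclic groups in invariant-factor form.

rank_ℚ(R)=2; free=3−2=1
SNF(R) diag = [3, 6] → torsion [3, 6]

Answer: M ≅ ℤ^1 ⊕ ℤ/3 ⊕ ℤ/6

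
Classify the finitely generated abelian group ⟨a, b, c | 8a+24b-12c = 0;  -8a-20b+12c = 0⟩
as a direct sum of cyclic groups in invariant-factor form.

rank_ℚ(R)=2; free=3−2=1
SNF(R) diag = [4, 4] → torsion [4, 4]

Answer: M ≅ ℤ^1 ⊕ ℤ/4 ⊕ ℤ/4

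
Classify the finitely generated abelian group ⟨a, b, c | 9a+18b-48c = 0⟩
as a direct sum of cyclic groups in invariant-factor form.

rank_ℚ(R)=1; free=3−1=2
SNF(R) diag = [3] → torsion [3]

Answer: M ≅ ℤ^2 ⊕ ℤ/3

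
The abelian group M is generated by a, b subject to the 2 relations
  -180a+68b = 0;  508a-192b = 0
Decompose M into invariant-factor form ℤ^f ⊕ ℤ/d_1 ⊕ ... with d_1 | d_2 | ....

rank_ℚ(R)=2; free=2−2=0
SNF(R) diag = [4, 4] → torsion [4, 4]

Answer: M ≅ ℤ/4 ⊕ ℤ/4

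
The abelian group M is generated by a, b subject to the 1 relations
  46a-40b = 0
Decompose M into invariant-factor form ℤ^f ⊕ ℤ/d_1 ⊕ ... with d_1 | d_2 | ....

Answer: M ≅ ℤ^1 ⊕ ℤ/2

Derivation:
rank_ℚ(R)=1; free=2−1=1
SNF(R) diag = [2] → torsion [2]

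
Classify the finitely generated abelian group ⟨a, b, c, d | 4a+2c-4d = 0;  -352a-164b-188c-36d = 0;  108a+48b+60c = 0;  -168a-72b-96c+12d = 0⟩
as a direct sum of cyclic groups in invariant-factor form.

rank_ℚ(R)=4; free=4−4=0
SNF(R) diag = [2, 4, 12, 12] → torsion [2, 4, 12, 12]

Answer: M ≅ ℤ/2 ⊕ ℤ/4 ⊕ ℤ/12 ⊕ ℤ/12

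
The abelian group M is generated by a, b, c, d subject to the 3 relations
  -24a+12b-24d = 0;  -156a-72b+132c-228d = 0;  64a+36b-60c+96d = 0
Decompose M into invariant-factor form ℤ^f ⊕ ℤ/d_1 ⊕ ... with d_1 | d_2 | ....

rank_ℚ(R)=3; free=4−3=1
SNF(R) diag = [4, 12, 12] → torsion [4, 12, 12]

Answer: M ≅ ℤ^1 ⊕ ℤ/4 ⊕ ℤ/12 ⊕ ℤ/12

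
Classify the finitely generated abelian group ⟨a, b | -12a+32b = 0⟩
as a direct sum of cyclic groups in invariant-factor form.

Answer: M ≅ ℤ^1 ⊕ ℤ/4

Derivation:
rank_ℚ(R)=1; free=2−1=1
SNF(R) diag = [4] → torsion [4]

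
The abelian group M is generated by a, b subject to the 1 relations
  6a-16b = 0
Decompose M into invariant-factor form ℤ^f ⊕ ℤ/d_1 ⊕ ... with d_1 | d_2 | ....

rank_ℚ(R)=1; free=2−1=1
SNF(R) diag = [2] → torsion [2]

Answer: M ≅ ℤ^1 ⊕ ℤ/2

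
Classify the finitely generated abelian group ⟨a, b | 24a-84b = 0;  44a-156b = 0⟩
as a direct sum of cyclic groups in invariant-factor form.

Answer: M ≅ ℤ/4 ⊕ ℤ/12

Derivation:
rank_ℚ(R)=2; free=2−2=0
SNF(R) diag = [4, 12] → torsion [4, 12]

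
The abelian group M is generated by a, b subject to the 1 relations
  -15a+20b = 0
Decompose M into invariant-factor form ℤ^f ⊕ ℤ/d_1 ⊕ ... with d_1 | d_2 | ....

rank_ℚ(R)=1; free=2−1=1
SNF(R) diag = [5] → torsion [5]

Answer: M ≅ ℤ^1 ⊕ ℤ/5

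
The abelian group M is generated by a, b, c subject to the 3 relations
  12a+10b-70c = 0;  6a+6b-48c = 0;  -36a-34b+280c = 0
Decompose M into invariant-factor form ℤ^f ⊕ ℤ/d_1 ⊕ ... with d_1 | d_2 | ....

rank_ℚ(R)=3; free=3−3=0
SNF(R) diag = [2, 6, 18] → torsion [2, 6, 18]

Answer: M ≅ ℤ/2 ⊕ ℤ/6 ⊕ ℤ/18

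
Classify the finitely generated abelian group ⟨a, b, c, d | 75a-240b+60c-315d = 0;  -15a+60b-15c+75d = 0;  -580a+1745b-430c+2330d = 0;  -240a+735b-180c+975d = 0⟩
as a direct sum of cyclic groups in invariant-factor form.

rank_ℚ(R)=4; free=4−4=0
SNF(R) diag = [5, 15, 15, 15] → torsion [5, 15, 15, 15]

Answer: M ≅ ℤ/5 ⊕ ℤ/15 ⊕ ℤ/15 ⊕ ℤ/15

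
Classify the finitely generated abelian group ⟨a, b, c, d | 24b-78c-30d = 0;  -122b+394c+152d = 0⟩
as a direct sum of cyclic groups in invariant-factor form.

Answer: M ≅ ℤ^2 ⊕ ℤ/2 ⊕ ℤ/6

Derivation:
rank_ℚ(R)=2; free=4−2=2
SNF(R) diag = [2, 6] → torsion [2, 6]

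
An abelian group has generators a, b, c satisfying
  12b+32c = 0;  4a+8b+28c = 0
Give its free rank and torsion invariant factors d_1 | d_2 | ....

Answer: M ≅ ℤ^1 ⊕ ℤ/4 ⊕ ℤ/4

Derivation:
rank_ℚ(R)=2; free=3−2=1
SNF(R) diag = [4, 4] → torsion [4, 4]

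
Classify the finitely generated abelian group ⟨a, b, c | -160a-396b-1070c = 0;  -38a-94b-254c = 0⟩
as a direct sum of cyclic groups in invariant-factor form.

Answer: M ≅ ℤ^1 ⊕ ℤ/2 ⊕ ℤ/2

Derivation:
rank_ℚ(R)=2; free=3−2=1
SNF(R) diag = [2, 2] → torsion [2, 2]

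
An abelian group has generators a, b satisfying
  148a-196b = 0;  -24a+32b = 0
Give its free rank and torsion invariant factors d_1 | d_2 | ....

Answer: M ≅ ℤ/4 ⊕ ℤ/8

Derivation:
rank_ℚ(R)=2; free=2−2=0
SNF(R) diag = [4, 8] → torsion [4, 8]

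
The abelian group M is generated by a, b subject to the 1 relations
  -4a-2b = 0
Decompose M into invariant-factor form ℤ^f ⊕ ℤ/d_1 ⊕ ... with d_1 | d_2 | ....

Answer: M ≅ ℤ^1 ⊕ ℤ/2

Derivation:
rank_ℚ(R)=1; free=2−1=1
SNF(R) diag = [2] → torsion [2]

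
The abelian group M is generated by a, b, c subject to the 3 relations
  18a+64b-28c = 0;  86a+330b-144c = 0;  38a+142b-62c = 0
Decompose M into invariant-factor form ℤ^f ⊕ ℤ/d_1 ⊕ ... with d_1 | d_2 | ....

rank_ℚ(R)=3; free=3−3=0
SNF(R) diag = [2, 2, 2] → torsion [2, 2, 2]

Answer: M ≅ ℤ/2 ⊕ ℤ/2 ⊕ ℤ/2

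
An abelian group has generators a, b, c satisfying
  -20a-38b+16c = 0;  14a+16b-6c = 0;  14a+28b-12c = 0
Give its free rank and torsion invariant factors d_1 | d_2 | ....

rank_ℚ(R)=3; free=3−3=0
SNF(R) diag = [2, 2, 6] → torsion [2, 2, 6]

Answer: M ≅ ℤ/2 ⊕ ℤ/2 ⊕ ℤ/6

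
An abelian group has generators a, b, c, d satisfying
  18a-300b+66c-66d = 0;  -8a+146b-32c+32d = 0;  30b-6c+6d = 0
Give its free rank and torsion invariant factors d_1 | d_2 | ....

rank_ℚ(R)=3; free=4−3=1
SNF(R) diag = [2, 6, 6] → torsion [2, 6, 6]

Answer: M ≅ ℤ^1 ⊕ ℤ/2 ⊕ ℤ/6 ⊕ ℤ/6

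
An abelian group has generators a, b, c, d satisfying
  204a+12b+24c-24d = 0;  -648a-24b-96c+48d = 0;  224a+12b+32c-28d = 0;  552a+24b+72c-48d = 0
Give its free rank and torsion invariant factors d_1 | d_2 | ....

Answer: M ≅ ℤ/4 ⊕ ℤ/12 ⊕ ℤ/24 ⊕ ℤ/48

Derivation:
rank_ℚ(R)=4; free=4−4=0
SNF(R) diag = [4, 12, 24, 48] → torsion [4, 12, 24, 48]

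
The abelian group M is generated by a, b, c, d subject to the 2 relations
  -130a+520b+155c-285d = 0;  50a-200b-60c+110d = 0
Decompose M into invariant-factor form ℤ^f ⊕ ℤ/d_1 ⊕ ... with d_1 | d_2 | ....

rank_ℚ(R)=2; free=4−2=2
SNF(R) diag = [5, 10] → torsion [5, 10]

Answer: M ≅ ℤ^2 ⊕ ℤ/5 ⊕ ℤ/10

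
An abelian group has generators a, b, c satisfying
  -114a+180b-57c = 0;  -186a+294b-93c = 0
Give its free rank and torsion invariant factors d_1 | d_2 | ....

rank_ℚ(R)=2; free=3−2=1
SNF(R) diag = [3, 6] → torsion [3, 6]

Answer: M ≅ ℤ^1 ⊕ ℤ/3 ⊕ ℤ/6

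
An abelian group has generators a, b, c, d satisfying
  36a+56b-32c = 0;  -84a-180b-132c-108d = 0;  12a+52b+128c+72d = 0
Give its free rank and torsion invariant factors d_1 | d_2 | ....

rank_ℚ(R)=3; free=4−3=1
SNF(R) diag = [4, 12, 36] → torsion [4, 12, 36]

Answer: M ≅ ℤ^1 ⊕ ℤ/4 ⊕ ℤ/12 ⊕ ℤ/36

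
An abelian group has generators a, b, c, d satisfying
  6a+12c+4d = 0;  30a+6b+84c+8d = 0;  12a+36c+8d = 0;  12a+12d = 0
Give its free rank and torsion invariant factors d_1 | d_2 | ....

Answer: M ≅ ℤ/2 ⊕ ℤ/6 ⊕ ℤ/12 ⊕ ℤ/12

Derivation:
rank_ℚ(R)=4; free=4−4=0
SNF(R) diag = [2, 6, 12, 12] → torsion [2, 6, 12, 12]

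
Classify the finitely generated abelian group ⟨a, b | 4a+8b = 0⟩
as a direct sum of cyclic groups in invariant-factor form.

Answer: M ≅ ℤ^1 ⊕ ℤ/4

Derivation:
rank_ℚ(R)=1; free=2−1=1
SNF(R) diag = [4] → torsion [4]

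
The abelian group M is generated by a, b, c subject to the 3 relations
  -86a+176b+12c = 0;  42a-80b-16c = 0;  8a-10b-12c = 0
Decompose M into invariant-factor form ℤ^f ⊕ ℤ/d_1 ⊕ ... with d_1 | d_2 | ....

Answer: M ≅ ℤ/2 ⊕ ℤ/2 ⊕ ℤ/4

Derivation:
rank_ℚ(R)=3; free=3−3=0
SNF(R) diag = [2, 2, 4] → torsion [2, 2, 4]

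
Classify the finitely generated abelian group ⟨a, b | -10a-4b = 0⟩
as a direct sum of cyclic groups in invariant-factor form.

Answer: M ≅ ℤ^1 ⊕ ℤ/2

Derivation:
rank_ℚ(R)=1; free=2−1=1
SNF(R) diag = [2] → torsion [2]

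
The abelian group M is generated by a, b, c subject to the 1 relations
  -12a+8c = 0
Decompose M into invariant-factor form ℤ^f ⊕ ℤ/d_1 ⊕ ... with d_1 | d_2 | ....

rank_ℚ(R)=1; free=3−1=2
SNF(R) diag = [4] → torsion [4]

Answer: M ≅ ℤ^2 ⊕ ℤ/4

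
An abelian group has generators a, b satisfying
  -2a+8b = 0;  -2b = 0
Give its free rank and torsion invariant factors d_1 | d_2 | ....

Answer: M ≅ ℤ/2 ⊕ ℤ/2

Derivation:
rank_ℚ(R)=2; free=2−2=0
SNF(R) diag = [2, 2] → torsion [2, 2]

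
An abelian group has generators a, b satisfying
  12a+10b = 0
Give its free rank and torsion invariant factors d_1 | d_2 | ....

rank_ℚ(R)=1; free=2−1=1
SNF(R) diag = [2] → torsion [2]

Answer: M ≅ ℤ^1 ⊕ ℤ/2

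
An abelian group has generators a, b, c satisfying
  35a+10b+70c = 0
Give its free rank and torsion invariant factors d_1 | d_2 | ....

rank_ℚ(R)=1; free=3−1=2
SNF(R) diag = [5] → torsion [5]

Answer: M ≅ ℤ^2 ⊕ ℤ/5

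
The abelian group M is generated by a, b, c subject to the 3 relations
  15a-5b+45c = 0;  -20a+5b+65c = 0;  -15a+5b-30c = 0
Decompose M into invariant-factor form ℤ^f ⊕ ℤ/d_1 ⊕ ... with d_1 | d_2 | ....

rank_ℚ(R)=3; free=3−3=0
SNF(R) diag = [5, 5, 15] → torsion [5, 5, 15]

Answer: M ≅ ℤ/5 ⊕ ℤ/5 ⊕ ℤ/15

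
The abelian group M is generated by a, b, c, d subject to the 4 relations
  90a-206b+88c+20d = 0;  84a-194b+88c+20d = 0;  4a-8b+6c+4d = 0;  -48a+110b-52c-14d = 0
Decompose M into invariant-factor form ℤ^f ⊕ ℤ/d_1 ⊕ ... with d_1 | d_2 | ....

Answer: M ≅ ℤ/2 ⊕ ℤ/2 ⊕ ℤ/6 ⊕ ℤ/6

Derivation:
rank_ℚ(R)=4; free=4−4=0
SNF(R) diag = [2, 2, 6, 6] → torsion [2, 2, 6, 6]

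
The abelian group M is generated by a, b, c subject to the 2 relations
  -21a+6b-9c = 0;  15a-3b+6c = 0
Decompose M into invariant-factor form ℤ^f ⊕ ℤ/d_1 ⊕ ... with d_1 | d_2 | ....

rank_ℚ(R)=2; free=3−2=1
SNF(R) diag = [3, 3] → torsion [3, 3]

Answer: M ≅ ℤ^1 ⊕ ℤ/3 ⊕ ℤ/3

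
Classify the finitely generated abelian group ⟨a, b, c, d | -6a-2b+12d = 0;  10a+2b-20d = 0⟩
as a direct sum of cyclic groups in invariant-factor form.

Answer: M ≅ ℤ^2 ⊕ ℤ/2 ⊕ ℤ/4

Derivation:
rank_ℚ(R)=2; free=4−2=2
SNF(R) diag = [2, 4] → torsion [2, 4]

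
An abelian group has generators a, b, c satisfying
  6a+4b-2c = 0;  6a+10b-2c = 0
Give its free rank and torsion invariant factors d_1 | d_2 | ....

Answer: M ≅ ℤ^1 ⊕ ℤ/2 ⊕ ℤ/6

Derivation:
rank_ℚ(R)=2; free=3−2=1
SNF(R) diag = [2, 6] → torsion [2, 6]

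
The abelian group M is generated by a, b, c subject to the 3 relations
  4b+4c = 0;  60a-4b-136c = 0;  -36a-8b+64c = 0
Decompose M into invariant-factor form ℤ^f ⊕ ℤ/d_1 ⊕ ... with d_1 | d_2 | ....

Answer: M ≅ ℤ/4 ⊕ ℤ/12 ⊕ ℤ/36

Derivation:
rank_ℚ(R)=3; free=3−3=0
SNF(R) diag = [4, 12, 36] → torsion [4, 12, 36]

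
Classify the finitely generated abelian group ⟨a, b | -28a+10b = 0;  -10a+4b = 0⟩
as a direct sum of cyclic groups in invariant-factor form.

rank_ℚ(R)=2; free=2−2=0
SNF(R) diag = [2, 6] → torsion [2, 6]

Answer: M ≅ ℤ/2 ⊕ ℤ/6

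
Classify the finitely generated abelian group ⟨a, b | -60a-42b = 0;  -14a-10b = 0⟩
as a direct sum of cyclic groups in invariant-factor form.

Answer: M ≅ ℤ/2 ⊕ ℤ/6

Derivation:
rank_ℚ(R)=2; free=2−2=0
SNF(R) diag = [2, 6] → torsion [2, 6]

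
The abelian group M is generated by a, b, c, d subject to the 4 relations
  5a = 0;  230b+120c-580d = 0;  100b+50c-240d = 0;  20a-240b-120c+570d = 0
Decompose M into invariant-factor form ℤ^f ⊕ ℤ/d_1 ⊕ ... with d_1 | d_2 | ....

Answer: M ≅ ℤ/5 ⊕ ℤ/10 ⊕ ℤ/10 ⊕ ℤ/30

Derivation:
rank_ℚ(R)=4; free=4−4=0
SNF(R) diag = [5, 10, 10, 30] → torsion [5, 10, 10, 30]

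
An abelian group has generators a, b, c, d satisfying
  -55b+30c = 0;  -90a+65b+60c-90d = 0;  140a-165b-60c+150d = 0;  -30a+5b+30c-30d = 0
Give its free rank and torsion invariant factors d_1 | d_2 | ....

rank_ℚ(R)=4; free=4−4=0
SNF(R) diag = [5, 10, 30, 30] → torsion [5, 10, 30, 30]

Answer: M ≅ ℤ/5 ⊕ ℤ/10 ⊕ ℤ/30 ⊕ ℤ/30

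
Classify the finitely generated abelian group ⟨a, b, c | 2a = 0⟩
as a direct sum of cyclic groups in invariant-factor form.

Answer: M ≅ ℤ^2 ⊕ ℤ/2

Derivation:
rank_ℚ(R)=1; free=3−1=2
SNF(R) diag = [2] → torsion [2]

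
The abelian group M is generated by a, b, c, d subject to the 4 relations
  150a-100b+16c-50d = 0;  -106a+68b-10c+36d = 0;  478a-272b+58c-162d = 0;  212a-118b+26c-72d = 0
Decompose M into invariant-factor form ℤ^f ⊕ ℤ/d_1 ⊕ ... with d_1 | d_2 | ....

Answer: M ≅ ℤ/2 ⊕ ℤ/2 ⊕ ℤ/6 ⊕ ℤ/18

Derivation:
rank_ℚ(R)=4; free=4−4=0
SNF(R) diag = [2, 2, 6, 18] → torsion [2, 2, 6, 18]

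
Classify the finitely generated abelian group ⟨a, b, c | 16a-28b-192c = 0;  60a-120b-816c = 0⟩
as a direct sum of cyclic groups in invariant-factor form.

Answer: M ≅ ℤ^1 ⊕ ℤ/4 ⊕ ℤ/12

Derivation:
rank_ℚ(R)=2; free=3−2=1
SNF(R) diag = [4, 12] → torsion [4, 12]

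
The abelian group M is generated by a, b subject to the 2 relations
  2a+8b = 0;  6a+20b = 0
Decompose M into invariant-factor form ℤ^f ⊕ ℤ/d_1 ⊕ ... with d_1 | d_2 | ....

Answer: M ≅ ℤ/2 ⊕ ℤ/4

Derivation:
rank_ℚ(R)=2; free=2−2=0
SNF(R) diag = [2, 4] → torsion [2, 4]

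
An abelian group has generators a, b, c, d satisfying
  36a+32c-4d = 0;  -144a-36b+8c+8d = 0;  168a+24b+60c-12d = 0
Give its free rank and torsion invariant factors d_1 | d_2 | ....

rank_ℚ(R)=3; free=4−3=1
SNF(R) diag = [4, 12, 36] → torsion [4, 12, 36]

Answer: M ≅ ℤ^1 ⊕ ℤ/4 ⊕ ℤ/12 ⊕ ℤ/36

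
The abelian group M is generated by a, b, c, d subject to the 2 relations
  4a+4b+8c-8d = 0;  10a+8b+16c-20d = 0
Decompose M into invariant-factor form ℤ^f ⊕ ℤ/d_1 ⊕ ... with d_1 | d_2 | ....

Answer: M ≅ ℤ^2 ⊕ ℤ/2 ⊕ ℤ/4

Derivation:
rank_ℚ(R)=2; free=4−2=2
SNF(R) diag = [2, 4] → torsion [2, 4]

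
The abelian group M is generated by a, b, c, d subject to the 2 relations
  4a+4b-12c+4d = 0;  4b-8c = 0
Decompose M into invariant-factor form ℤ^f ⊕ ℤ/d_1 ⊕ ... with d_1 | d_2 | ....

Answer: M ≅ ℤ^2 ⊕ ℤ/4 ⊕ ℤ/4

Derivation:
rank_ℚ(R)=2; free=4−2=2
SNF(R) diag = [4, 4] → torsion [4, 4]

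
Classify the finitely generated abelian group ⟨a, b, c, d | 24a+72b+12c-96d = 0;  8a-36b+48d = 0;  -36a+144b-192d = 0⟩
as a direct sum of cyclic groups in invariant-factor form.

Answer: M ≅ ℤ^1 ⊕ ℤ/4 ⊕ ℤ/12 ⊕ ℤ/12

Derivation:
rank_ℚ(R)=3; free=4−3=1
SNF(R) diag = [4, 12, 12] → torsion [4, 12, 12]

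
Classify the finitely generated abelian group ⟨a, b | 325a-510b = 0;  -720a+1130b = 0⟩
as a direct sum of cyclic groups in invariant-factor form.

rank_ℚ(R)=2; free=2−2=0
SNF(R) diag = [5, 10] → torsion [5, 10]

Answer: M ≅ ℤ/5 ⊕ ℤ/10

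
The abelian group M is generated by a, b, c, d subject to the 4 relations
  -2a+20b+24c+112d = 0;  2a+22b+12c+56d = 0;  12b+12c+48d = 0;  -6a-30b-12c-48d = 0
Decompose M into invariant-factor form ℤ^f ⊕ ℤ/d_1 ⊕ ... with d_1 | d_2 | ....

rank_ℚ(R)=4; free=4−4=0
SNF(R) diag = [2, 6, 12, 24] → torsion [2, 6, 12, 24]

Answer: M ≅ ℤ/2 ⊕ ℤ/6 ⊕ ℤ/12 ⊕ ℤ/24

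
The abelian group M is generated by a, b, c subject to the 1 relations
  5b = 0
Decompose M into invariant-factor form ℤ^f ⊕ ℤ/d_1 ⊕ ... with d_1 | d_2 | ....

rank_ℚ(R)=1; free=3−1=2
SNF(R) diag = [5] → torsion [5]

Answer: M ≅ ℤ^2 ⊕ ℤ/5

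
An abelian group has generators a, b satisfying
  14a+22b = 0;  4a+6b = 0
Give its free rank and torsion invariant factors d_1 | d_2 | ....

Answer: M ≅ ℤ/2 ⊕ ℤ/2

Derivation:
rank_ℚ(R)=2; free=2−2=0
SNF(R) diag = [2, 2] → torsion [2, 2]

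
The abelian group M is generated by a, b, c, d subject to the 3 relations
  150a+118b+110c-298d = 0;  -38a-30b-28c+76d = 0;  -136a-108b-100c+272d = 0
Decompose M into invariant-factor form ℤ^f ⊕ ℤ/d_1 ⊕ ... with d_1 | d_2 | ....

Answer: M ≅ ℤ^1 ⊕ ℤ/2 ⊕ ℤ/2 ⊕ ℤ/4

Derivation:
rank_ℚ(R)=3; free=4−3=1
SNF(R) diag = [2, 2, 4] → torsion [2, 2, 4]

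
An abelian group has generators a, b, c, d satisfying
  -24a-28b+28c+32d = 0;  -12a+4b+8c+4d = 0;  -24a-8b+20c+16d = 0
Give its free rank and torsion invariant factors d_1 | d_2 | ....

Answer: M ≅ ℤ^1 ⊕ ℤ/4 ⊕ ℤ/12 ⊕ ℤ/12

Derivation:
rank_ℚ(R)=3; free=4−3=1
SNF(R) diag = [4, 12, 12] → torsion [4, 12, 12]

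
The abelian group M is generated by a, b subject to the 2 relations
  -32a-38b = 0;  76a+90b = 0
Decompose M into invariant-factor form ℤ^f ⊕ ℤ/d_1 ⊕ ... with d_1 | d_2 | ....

Answer: M ≅ ℤ/2 ⊕ ℤ/4

Derivation:
rank_ℚ(R)=2; free=2−2=0
SNF(R) diag = [2, 4] → torsion [2, 4]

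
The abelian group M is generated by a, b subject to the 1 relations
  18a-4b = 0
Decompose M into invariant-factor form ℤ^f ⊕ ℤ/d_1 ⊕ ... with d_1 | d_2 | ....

rank_ℚ(R)=1; free=2−1=1
SNF(R) diag = [2] → torsion [2]

Answer: M ≅ ℤ^1 ⊕ ℤ/2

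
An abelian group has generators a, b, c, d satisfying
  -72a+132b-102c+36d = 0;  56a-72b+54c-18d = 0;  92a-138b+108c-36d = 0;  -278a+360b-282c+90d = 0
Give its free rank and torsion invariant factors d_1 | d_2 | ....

Answer: M ≅ ℤ/2 ⊕ ℤ/6 ⊕ ℤ/6 ⊕ ℤ/18

Derivation:
rank_ℚ(R)=4; free=4−4=0
SNF(R) diag = [2, 6, 6, 18] → torsion [2, 6, 6, 18]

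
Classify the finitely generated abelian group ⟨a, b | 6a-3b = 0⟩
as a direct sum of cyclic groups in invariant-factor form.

Answer: M ≅ ℤ^1 ⊕ ℤ/3

Derivation:
rank_ℚ(R)=1; free=2−1=1
SNF(R) diag = [3] → torsion [3]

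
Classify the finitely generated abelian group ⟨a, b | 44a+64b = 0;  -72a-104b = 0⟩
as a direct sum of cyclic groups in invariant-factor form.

Answer: M ≅ ℤ/4 ⊕ ℤ/8

Derivation:
rank_ℚ(R)=2; free=2−2=0
SNF(R) diag = [4, 8] → torsion [4, 8]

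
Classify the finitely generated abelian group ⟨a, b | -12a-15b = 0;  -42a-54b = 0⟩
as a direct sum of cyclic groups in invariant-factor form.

rank_ℚ(R)=2; free=2−2=0
SNF(R) diag = [3, 6] → torsion [3, 6]

Answer: M ≅ ℤ/3 ⊕ ℤ/6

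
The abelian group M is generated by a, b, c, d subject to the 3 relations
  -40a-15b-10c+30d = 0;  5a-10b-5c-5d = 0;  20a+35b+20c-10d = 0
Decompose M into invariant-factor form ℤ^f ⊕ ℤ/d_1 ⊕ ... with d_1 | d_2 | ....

rank_ℚ(R)=3; free=4−3=1
SNF(R) diag = [5, 5, 10] → torsion [5, 5, 10]

Answer: M ≅ ℤ^1 ⊕ ℤ/5 ⊕ ℤ/5 ⊕ ℤ/10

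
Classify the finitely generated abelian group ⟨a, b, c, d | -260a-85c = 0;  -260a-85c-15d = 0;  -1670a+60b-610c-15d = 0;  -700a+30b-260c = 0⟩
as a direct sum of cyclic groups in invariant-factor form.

Answer: M ≅ ℤ/5 ⊕ ℤ/15 ⊕ ℤ/30 ⊕ ℤ/90

Derivation:
rank_ℚ(R)=4; free=4−4=0
SNF(R) diag = [5, 15, 30, 90] → torsion [5, 15, 30, 90]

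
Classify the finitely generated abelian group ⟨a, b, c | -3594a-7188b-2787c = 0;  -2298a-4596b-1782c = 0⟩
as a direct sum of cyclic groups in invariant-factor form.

rank_ℚ(R)=2; free=3−2=1
SNF(R) diag = [3, 6] → torsion [3, 6]

Answer: M ≅ ℤ^1 ⊕ ℤ/3 ⊕ ℤ/6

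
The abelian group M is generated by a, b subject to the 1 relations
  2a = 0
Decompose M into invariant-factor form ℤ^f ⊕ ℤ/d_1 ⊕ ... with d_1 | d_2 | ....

rank_ℚ(R)=1; free=2−1=1
SNF(R) diag = [2] → torsion [2]

Answer: M ≅ ℤ^1 ⊕ ℤ/2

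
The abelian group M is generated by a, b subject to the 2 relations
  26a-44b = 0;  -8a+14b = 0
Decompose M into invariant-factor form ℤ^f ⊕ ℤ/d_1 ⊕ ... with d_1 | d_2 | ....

rank_ℚ(R)=2; free=2−2=0
SNF(R) diag = [2, 6] → torsion [2, 6]

Answer: M ≅ ℤ/2 ⊕ ℤ/6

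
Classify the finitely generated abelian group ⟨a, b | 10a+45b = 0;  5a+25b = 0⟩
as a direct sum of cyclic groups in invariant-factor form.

Answer: M ≅ ℤ/5 ⊕ ℤ/5

Derivation:
rank_ℚ(R)=2; free=2−2=0
SNF(R) diag = [5, 5] → torsion [5, 5]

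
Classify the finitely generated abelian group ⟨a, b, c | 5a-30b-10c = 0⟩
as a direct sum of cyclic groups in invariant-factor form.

rank_ℚ(R)=1; free=3−1=2
SNF(R) diag = [5] → torsion [5]

Answer: M ≅ ℤ^2 ⊕ ℤ/5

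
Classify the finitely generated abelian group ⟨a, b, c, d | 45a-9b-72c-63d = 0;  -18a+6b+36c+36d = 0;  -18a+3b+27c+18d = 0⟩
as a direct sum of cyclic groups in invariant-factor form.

rank_ℚ(R)=3; free=4−3=1
SNF(R) diag = [3, 9, 18] → torsion [3, 9, 18]

Answer: M ≅ ℤ^1 ⊕ ℤ/3 ⊕ ℤ/9 ⊕ ℤ/18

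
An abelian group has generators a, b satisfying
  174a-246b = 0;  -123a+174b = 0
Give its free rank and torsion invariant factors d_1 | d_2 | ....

rank_ℚ(R)=2; free=2−2=0
SNF(R) diag = [3, 6] → torsion [3, 6]

Answer: M ≅ ℤ/3 ⊕ ℤ/6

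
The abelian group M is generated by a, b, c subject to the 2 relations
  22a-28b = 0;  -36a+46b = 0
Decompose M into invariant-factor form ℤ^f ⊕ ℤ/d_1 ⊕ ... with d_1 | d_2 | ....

rank_ℚ(R)=2; free=3−2=1
SNF(R) diag = [2, 2] → torsion [2, 2]

Answer: M ≅ ℤ^1 ⊕ ℤ/2 ⊕ ℤ/2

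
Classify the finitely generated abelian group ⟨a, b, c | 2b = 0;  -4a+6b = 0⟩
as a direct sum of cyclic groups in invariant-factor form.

rank_ℚ(R)=2; free=3−2=1
SNF(R) diag = [2, 4] → torsion [2, 4]

Answer: M ≅ ℤ^1 ⊕ ℤ/2 ⊕ ℤ/4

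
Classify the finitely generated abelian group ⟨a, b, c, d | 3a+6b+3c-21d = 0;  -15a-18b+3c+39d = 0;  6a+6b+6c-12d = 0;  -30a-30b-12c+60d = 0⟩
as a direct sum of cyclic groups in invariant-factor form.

rank_ℚ(R)=4; free=4−4=0
SNF(R) diag = [3, 6, 6, 18] → torsion [3, 6, 6, 18]

Answer: M ≅ ℤ/3 ⊕ ℤ/6 ⊕ ℤ/6 ⊕ ℤ/18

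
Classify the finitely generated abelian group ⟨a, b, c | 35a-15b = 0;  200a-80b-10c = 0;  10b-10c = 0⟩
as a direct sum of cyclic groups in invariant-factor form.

Answer: M ≅ ℤ/5 ⊕ ℤ/10 ⊕ ℤ/30

Derivation:
rank_ℚ(R)=3; free=3−3=0
SNF(R) diag = [5, 10, 30] → torsion [5, 10, 30]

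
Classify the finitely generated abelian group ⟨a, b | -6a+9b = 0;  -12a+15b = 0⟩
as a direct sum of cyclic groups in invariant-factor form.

Answer: M ≅ ℤ/3 ⊕ ℤ/6

Derivation:
rank_ℚ(R)=2; free=2−2=0
SNF(R) diag = [3, 6] → torsion [3, 6]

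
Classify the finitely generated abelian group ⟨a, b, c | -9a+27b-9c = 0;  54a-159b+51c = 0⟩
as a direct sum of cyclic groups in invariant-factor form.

rank_ℚ(R)=2; free=3−2=1
SNF(R) diag = [3, 9] → torsion [3, 9]

Answer: M ≅ ℤ^1 ⊕ ℤ/3 ⊕ ℤ/9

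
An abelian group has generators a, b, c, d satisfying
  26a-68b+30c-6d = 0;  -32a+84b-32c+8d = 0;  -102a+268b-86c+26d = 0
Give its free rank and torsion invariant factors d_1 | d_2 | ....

rank_ℚ(R)=3; free=4−3=1
SNF(R) diag = [2, 4, 12] → torsion [2, 4, 12]

Answer: M ≅ ℤ^1 ⊕ ℤ/2 ⊕ ℤ/4 ⊕ ℤ/12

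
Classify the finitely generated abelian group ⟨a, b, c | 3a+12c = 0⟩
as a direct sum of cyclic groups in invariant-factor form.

rank_ℚ(R)=1; free=3−1=2
SNF(R) diag = [3] → torsion [3]

Answer: M ≅ ℤ^2 ⊕ ℤ/3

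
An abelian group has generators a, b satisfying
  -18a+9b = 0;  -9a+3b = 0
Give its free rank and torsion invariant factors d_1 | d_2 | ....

rank_ℚ(R)=2; free=2−2=0
SNF(R) diag = [3, 9] → torsion [3, 9]

Answer: M ≅ ℤ/3 ⊕ ℤ/9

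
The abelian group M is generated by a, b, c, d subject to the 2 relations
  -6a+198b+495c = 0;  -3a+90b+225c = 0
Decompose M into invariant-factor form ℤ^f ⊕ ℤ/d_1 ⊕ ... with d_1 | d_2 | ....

rank_ℚ(R)=2; free=4−2=2
SNF(R) diag = [3, 9] → torsion [3, 9]

Answer: M ≅ ℤ^2 ⊕ ℤ/3 ⊕ ℤ/9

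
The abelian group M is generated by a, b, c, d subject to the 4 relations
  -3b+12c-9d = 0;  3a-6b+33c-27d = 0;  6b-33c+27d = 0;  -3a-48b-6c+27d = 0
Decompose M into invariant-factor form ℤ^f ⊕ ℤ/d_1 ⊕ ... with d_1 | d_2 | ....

Answer: M ≅ ℤ/3 ⊕ ℤ/3 ⊕ ℤ/9 ⊕ ℤ/27

Derivation:
rank_ℚ(R)=4; free=4−4=0
SNF(R) diag = [3, 3, 9, 27] → torsion [3, 3, 9, 27]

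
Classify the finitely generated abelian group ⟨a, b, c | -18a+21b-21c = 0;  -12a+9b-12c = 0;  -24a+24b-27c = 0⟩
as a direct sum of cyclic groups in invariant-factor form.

Answer: M ≅ ℤ/3 ⊕ ℤ/3 ⊕ ℤ/6

Derivation:
rank_ℚ(R)=3; free=3−3=0
SNF(R) diag = [3, 3, 6] → torsion [3, 3, 6]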